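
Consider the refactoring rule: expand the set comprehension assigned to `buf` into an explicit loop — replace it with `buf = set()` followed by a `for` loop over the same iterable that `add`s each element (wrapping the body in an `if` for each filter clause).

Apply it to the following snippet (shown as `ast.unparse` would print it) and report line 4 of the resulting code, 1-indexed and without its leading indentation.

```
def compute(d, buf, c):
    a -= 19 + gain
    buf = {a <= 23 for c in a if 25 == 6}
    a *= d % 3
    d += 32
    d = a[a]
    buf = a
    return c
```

Transformed code:
def compute(d, buf, c):
    a -= 19 + gain
    buf = set()
    for c in a:
        if 25 == 6:
            buf.add(a <= 23)
    a *= d % 3
    d += 32
    d = a[a]
    buf = a
    return c

for c in a:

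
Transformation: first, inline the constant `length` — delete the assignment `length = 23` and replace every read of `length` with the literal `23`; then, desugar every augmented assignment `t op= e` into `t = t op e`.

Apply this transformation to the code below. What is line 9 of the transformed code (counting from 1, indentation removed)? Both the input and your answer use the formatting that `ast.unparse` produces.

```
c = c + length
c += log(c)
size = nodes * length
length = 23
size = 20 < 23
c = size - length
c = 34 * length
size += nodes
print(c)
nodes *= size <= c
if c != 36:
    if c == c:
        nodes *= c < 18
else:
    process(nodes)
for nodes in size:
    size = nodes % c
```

nodes = nodes * (size <= c)

Transformed code:
c = c + 23
c = c + log(c)
size = nodes * 23
size = 20 < 23
c = size - 23
c = 34 * 23
size = size + nodes
print(c)
nodes = nodes * (size <= c)
if c != 36:
    if c == c:
        nodes = nodes * (c < 18)
else:
    process(nodes)
for nodes in size:
    size = nodes % c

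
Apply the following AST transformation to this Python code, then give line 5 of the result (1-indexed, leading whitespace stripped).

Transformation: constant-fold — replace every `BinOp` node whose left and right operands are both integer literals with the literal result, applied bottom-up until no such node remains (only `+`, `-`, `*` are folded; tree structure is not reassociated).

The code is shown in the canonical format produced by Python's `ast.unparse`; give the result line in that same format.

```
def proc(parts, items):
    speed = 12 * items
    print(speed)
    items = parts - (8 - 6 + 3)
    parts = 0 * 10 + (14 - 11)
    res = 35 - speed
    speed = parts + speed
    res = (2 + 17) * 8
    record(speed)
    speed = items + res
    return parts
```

Transformed code:
def proc(parts, items):
    speed = 12 * items
    print(speed)
    items = parts - 5
    parts = 3
    res = 35 - speed
    speed = parts + speed
    res = 152
    record(speed)
    speed = items + res
    return parts

parts = 3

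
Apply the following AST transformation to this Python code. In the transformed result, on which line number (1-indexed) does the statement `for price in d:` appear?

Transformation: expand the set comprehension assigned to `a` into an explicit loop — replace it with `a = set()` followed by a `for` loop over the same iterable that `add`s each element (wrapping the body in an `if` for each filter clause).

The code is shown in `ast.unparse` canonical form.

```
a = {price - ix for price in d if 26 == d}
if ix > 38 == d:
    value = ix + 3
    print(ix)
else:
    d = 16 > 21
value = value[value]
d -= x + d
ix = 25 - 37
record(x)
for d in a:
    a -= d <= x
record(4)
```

Transformed code:
a = set()
for price in d:
    if 26 == d:
        a.add(price - ix)
if ix > 38 == d:
    value = ix + 3
    print(ix)
else:
    d = 16 > 21
value = value[value]
d -= x + d
ix = 25 - 37
record(x)
for d in a:
    a -= d <= x
record(4)

2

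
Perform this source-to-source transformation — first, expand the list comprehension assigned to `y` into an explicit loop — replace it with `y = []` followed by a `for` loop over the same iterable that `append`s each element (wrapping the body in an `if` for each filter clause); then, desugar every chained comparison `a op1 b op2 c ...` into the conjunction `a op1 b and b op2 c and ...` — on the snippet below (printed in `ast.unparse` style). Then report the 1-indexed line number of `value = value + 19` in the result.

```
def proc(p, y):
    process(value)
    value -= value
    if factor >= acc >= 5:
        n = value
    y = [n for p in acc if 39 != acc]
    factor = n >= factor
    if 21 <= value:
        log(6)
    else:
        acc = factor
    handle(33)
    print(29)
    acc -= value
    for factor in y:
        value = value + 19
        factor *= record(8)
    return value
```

Transformed code:
def proc(p, y):
    process(value)
    value -= value
    if factor >= acc and acc >= 5:
        n = value
    y = []
    for p in acc:
        if 39 != acc:
            y.append(n)
    factor = n >= factor
    if 21 <= value:
        log(6)
    else:
        acc = factor
    handle(33)
    print(29)
    acc -= value
    for factor in y:
        value = value + 19
        factor *= record(8)
    return value

19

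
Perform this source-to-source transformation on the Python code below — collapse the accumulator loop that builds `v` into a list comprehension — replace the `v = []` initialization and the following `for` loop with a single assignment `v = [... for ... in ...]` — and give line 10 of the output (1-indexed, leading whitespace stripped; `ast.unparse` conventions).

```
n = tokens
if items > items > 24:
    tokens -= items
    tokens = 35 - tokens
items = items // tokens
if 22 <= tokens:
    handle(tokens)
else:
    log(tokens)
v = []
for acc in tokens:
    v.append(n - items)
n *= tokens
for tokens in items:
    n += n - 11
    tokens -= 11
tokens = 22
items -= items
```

Transformed code:
n = tokens
if items > items > 24:
    tokens -= items
    tokens = 35 - tokens
items = items // tokens
if 22 <= tokens:
    handle(tokens)
else:
    log(tokens)
v = [n - items for acc in tokens]
n *= tokens
for tokens in items:
    n += n - 11
    tokens -= 11
tokens = 22
items -= items

v = [n - items for acc in tokens]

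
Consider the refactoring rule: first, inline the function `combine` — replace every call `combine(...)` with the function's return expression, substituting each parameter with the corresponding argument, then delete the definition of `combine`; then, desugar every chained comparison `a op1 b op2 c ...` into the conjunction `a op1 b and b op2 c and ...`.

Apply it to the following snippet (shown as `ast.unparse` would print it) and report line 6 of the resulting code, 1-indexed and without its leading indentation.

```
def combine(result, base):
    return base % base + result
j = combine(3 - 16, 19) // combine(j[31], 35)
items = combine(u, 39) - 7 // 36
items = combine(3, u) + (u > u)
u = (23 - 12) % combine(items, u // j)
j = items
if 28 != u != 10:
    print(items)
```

Transformed code:
j = (19 % 19 + (3 - 16)) // (35 % 35 + j[31])
items = 39 % 39 + u - 7 // 36
items = u % u + 3 + (u > u)
u = (23 - 12) % (u // j % (u // j) + items)
j = items
if 28 != u and u != 10:
    print(items)

if 28 != u and u != 10:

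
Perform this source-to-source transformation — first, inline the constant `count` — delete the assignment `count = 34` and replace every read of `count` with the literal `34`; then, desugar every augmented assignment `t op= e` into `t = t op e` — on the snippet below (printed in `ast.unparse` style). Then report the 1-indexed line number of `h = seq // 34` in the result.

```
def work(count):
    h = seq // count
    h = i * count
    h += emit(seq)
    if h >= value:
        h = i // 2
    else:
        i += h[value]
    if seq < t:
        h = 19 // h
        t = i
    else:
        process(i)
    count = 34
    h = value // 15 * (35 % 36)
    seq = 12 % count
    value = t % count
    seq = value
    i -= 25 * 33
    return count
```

2

Transformed code:
def work(count):
    h = seq // 34
    h = i * 34
    h = h + emit(seq)
    if h >= value:
        h = i // 2
    else:
        i = i + h[value]
    if seq < t:
        h = 19 // h
        t = i
    else:
        process(i)
    h = value // 15 * (35 % 36)
    seq = 12 % 34
    value = t % 34
    seq = value
    i = i - 25 * 33
    return 34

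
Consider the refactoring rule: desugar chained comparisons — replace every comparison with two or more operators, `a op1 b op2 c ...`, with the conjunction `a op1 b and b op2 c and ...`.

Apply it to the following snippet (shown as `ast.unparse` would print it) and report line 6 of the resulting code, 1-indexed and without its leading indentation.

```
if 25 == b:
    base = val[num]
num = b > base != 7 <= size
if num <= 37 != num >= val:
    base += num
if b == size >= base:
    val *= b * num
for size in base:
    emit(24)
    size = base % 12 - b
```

Transformed code:
if 25 == b:
    base = val[num]
num = b > base and base != 7 and (7 <= size)
if num <= 37 and 37 != num and (num >= val):
    base += num
if b == size and size >= base:
    val *= b * num
for size in base:
    emit(24)
    size = base % 12 - b

if b == size and size >= base:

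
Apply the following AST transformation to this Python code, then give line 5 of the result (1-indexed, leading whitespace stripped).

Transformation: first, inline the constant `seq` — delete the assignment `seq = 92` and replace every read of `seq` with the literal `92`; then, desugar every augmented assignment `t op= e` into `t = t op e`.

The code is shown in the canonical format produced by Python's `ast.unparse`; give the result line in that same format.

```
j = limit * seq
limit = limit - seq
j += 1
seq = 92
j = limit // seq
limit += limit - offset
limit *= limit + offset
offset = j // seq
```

limit = limit + (limit - offset)

Transformed code:
j = limit * 92
limit = limit - 92
j = j + 1
j = limit // 92
limit = limit + (limit - offset)
limit = limit * (limit + offset)
offset = j // 92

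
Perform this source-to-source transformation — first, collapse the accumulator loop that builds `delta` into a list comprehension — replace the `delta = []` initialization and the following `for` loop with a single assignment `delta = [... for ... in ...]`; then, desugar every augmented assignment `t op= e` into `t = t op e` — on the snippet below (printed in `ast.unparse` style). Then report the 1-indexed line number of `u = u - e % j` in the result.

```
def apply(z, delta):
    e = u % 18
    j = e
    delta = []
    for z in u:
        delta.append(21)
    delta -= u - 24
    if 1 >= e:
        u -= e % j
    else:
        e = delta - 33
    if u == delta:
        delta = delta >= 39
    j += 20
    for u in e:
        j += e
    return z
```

Transformed code:
def apply(z, delta):
    e = u % 18
    j = e
    delta = [21 for z in u]
    delta = delta - (u - 24)
    if 1 >= e:
        u = u - e % j
    else:
        e = delta - 33
    if u == delta:
        delta = delta >= 39
    j = j + 20
    for u in e:
        j = j + e
    return z

7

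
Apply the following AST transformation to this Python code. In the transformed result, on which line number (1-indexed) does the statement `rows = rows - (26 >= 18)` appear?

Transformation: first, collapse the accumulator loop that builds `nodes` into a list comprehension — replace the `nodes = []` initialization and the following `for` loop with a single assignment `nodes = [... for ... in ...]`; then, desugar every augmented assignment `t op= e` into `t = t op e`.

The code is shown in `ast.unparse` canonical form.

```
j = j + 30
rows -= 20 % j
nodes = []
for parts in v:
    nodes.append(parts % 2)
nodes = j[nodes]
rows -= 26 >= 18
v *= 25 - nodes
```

5

Transformed code:
j = j + 30
rows = rows - 20 % j
nodes = [parts % 2 for parts in v]
nodes = j[nodes]
rows = rows - (26 >= 18)
v = v * (25 - nodes)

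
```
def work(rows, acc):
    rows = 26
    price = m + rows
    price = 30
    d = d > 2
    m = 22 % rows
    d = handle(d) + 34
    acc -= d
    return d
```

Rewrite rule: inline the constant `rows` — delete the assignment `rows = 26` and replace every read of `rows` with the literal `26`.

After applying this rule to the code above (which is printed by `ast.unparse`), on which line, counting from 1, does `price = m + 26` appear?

2

Transformed code:
def work(rows, acc):
    price = m + 26
    price = 30
    d = d > 2
    m = 22 % 26
    d = handle(d) + 34
    acc -= d
    return d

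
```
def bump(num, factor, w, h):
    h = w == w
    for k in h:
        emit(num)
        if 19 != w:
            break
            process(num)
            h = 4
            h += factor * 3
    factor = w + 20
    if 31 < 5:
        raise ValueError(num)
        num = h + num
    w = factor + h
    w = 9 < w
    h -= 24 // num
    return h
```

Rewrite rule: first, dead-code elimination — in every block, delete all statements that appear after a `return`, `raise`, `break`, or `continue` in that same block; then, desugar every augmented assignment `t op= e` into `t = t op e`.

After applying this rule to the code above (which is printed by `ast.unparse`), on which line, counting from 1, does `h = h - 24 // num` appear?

12

Transformed code:
def bump(num, factor, w, h):
    h = w == w
    for k in h:
        emit(num)
        if 19 != w:
            break
    factor = w + 20
    if 31 < 5:
        raise ValueError(num)
    w = factor + h
    w = 9 < w
    h = h - 24 // num
    return h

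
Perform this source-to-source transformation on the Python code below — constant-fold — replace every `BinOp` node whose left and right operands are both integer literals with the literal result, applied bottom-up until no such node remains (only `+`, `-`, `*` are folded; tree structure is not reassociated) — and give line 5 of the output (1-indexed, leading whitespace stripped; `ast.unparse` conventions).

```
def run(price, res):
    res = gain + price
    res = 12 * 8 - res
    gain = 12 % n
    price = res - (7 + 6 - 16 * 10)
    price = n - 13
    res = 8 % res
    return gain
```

Transformed code:
def run(price, res):
    res = gain + price
    res = 96 - res
    gain = 12 % n
    price = res - -147
    price = n - 13
    res = 8 % res
    return gain

price = res - -147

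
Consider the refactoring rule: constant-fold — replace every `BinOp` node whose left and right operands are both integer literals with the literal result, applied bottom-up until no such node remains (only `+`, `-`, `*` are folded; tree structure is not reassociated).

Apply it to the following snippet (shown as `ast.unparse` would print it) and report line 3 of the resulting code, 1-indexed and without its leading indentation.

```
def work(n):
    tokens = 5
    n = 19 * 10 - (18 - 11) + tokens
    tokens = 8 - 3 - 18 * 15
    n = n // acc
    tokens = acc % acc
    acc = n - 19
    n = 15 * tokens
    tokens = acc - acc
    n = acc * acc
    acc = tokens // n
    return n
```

Transformed code:
def work(n):
    tokens = 5
    n = 183 + tokens
    tokens = -265
    n = n // acc
    tokens = acc % acc
    acc = n - 19
    n = 15 * tokens
    tokens = acc - acc
    n = acc * acc
    acc = tokens // n
    return n

n = 183 + tokens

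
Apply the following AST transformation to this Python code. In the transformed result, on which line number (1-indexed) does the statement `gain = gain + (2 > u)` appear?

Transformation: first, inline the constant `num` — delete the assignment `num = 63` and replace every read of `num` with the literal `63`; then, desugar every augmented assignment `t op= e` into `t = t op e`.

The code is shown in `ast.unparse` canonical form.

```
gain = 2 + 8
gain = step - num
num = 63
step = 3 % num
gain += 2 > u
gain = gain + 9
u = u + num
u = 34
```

Transformed code:
gain = 2 + 8
gain = step - 63
step = 3 % 63
gain = gain + (2 > u)
gain = gain + 9
u = u + 63
u = 34

4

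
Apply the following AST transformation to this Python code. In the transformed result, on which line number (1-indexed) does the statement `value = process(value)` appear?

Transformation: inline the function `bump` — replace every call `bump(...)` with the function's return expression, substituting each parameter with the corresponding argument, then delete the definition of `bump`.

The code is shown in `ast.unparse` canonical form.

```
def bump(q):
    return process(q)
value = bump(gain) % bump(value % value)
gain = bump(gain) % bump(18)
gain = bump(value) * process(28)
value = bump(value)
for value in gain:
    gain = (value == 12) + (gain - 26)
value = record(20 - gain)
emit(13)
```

Transformed code:
value = process(gain) % process(value % value)
gain = process(gain) % process(18)
gain = process(value) * process(28)
value = process(value)
for value in gain:
    gain = (value == 12) + (gain - 26)
value = record(20 - gain)
emit(13)

4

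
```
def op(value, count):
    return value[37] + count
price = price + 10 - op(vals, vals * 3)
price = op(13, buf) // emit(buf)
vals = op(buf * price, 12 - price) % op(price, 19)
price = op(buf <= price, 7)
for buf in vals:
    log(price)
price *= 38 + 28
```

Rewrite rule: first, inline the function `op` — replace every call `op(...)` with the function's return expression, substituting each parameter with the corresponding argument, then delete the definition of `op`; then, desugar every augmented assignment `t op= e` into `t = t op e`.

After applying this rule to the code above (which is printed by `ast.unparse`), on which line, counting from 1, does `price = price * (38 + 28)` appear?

Transformed code:
price = price + 10 - (vals[37] + vals * 3)
price = (13[37] + buf) // emit(buf)
vals = ((buf * price)[37] + (12 - price)) % (price[37] + 19)
price = (buf <= price)[37] + 7
for buf in vals:
    log(price)
price = price * (38 + 28)

7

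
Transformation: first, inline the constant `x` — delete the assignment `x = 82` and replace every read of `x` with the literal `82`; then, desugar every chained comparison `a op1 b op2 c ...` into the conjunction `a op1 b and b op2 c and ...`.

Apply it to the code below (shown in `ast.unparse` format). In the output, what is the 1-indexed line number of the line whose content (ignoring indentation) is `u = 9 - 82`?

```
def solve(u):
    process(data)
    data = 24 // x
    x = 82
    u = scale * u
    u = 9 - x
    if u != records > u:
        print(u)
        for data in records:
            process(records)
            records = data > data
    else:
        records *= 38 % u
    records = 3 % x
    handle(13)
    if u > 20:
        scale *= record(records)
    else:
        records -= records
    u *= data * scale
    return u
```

5

Transformed code:
def solve(u):
    process(data)
    data = 24 // 82
    u = scale * u
    u = 9 - 82
    if u != records and records > u:
        print(u)
        for data in records:
            process(records)
            records = data > data
    else:
        records *= 38 % u
    records = 3 % 82
    handle(13)
    if u > 20:
        scale *= record(records)
    else:
        records -= records
    u *= data * scale
    return u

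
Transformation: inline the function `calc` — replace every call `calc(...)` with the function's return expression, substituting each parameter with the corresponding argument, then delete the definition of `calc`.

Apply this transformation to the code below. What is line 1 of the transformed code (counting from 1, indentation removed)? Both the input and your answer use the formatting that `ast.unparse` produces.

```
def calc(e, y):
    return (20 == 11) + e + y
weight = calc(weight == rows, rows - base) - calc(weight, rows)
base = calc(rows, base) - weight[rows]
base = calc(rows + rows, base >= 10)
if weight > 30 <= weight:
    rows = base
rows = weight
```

Transformed code:
weight = (20 == 11) + (weight == rows) + (rows - base) - ((20 == 11) + weight + rows)
base = (20 == 11) + rows + base - weight[rows]
base = (20 == 11) + (rows + rows) + (base >= 10)
if weight > 30 <= weight:
    rows = base
rows = weight

weight = (20 == 11) + (weight == rows) + (rows - base) - ((20 == 11) + weight + rows)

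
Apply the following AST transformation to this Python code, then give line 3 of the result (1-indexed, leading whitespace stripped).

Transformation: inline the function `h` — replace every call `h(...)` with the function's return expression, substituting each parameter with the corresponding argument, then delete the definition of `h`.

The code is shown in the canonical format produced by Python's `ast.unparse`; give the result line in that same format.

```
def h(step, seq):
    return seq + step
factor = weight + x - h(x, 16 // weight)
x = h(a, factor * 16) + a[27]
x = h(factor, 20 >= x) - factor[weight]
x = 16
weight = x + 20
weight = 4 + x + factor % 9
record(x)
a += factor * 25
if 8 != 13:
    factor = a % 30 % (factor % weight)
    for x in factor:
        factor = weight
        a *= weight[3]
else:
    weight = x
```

Transformed code:
factor = weight + x - (16 // weight + x)
x = factor * 16 + a + a[27]
x = (20 >= x) + factor - factor[weight]
x = 16
weight = x + 20
weight = 4 + x + factor % 9
record(x)
a += factor * 25
if 8 != 13:
    factor = a % 30 % (factor % weight)
    for x in factor:
        factor = weight
        a *= weight[3]
else:
    weight = x

x = (20 >= x) + factor - factor[weight]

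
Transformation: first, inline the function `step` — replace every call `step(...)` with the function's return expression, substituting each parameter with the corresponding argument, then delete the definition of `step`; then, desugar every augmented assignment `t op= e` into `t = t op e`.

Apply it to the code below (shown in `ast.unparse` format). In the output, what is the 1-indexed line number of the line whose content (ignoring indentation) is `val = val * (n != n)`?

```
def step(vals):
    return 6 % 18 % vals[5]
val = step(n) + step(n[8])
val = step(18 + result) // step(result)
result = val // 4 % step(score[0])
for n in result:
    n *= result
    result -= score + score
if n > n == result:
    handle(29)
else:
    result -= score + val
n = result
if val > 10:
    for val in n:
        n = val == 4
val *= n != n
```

15

Transformed code:
val = 6 % 18 % n[5] + 6 % 18 % n[8][5]
val = 6 % 18 % (18 + result)[5] // (6 % 18 % result[5])
result = val // 4 % (6 % 18 % score[0][5])
for n in result:
    n = n * result
    result = result - (score + score)
if n > n == result:
    handle(29)
else:
    result = result - (score + val)
n = result
if val > 10:
    for val in n:
        n = val == 4
val = val * (n != n)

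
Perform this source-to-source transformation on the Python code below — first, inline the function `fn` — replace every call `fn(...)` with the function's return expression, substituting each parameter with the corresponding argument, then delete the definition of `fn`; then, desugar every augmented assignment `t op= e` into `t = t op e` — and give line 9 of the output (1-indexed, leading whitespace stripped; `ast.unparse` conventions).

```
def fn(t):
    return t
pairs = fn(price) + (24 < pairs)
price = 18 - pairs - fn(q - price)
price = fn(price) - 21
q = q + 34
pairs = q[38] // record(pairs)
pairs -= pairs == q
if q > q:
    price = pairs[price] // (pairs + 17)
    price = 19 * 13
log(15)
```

Transformed code:
pairs = price + (24 < pairs)
price = 18 - pairs - (q - price)
price = price - 21
q = q + 34
pairs = q[38] // record(pairs)
pairs = pairs - (pairs == q)
if q > q:
    price = pairs[price] // (pairs + 17)
    price = 19 * 13
log(15)

price = 19 * 13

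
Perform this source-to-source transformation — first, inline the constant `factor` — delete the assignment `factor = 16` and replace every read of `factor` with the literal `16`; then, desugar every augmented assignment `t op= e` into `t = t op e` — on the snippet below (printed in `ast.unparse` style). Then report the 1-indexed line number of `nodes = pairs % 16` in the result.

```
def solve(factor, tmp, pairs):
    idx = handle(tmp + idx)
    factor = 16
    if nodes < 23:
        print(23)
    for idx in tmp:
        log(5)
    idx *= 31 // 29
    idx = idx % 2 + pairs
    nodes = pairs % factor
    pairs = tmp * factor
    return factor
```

Transformed code:
def solve(factor, tmp, pairs):
    idx = handle(tmp + idx)
    if nodes < 23:
        print(23)
    for idx in tmp:
        log(5)
    idx = idx * (31 // 29)
    idx = idx % 2 + pairs
    nodes = pairs % 16
    pairs = tmp * 16
    return 16

9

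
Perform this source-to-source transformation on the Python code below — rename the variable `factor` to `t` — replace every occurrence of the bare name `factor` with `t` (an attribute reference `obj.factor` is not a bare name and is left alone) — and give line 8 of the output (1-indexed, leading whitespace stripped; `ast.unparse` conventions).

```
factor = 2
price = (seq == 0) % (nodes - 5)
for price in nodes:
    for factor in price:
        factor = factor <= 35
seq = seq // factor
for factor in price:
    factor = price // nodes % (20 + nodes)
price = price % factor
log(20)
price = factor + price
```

Transformed code:
t = 2
price = (seq == 0) % (nodes - 5)
for price in nodes:
    for t in price:
        t = t <= 35
seq = seq // t
for t in price:
    t = price // nodes % (20 + nodes)
price = price % t
log(20)
price = t + price

t = price // nodes % (20 + nodes)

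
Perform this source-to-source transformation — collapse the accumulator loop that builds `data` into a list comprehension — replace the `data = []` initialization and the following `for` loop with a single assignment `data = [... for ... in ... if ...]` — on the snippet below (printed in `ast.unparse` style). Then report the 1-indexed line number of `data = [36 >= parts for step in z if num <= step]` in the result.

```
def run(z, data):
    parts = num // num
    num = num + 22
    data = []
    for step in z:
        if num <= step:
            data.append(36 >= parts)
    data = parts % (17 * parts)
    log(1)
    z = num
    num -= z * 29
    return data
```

Transformed code:
def run(z, data):
    parts = num // num
    num = num + 22
    data = [36 >= parts for step in z if num <= step]
    data = parts % (17 * parts)
    log(1)
    z = num
    num -= z * 29
    return data

4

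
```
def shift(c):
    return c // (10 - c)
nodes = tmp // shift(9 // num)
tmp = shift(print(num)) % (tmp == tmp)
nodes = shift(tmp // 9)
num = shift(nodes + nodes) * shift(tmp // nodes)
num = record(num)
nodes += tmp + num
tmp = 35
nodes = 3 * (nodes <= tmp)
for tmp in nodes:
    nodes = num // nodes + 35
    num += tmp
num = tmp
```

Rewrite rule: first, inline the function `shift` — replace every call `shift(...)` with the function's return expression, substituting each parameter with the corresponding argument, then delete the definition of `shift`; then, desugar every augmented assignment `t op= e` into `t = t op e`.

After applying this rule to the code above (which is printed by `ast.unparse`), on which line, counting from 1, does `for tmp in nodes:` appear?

Transformed code:
nodes = tmp // (9 // num // (10 - 9 // num))
tmp = print(num) // (10 - print(num)) % (tmp == tmp)
nodes = tmp // 9 // (10 - tmp // 9)
num = (nodes + nodes) // (10 - (nodes + nodes)) * (tmp // nodes // (10 - tmp // nodes))
num = record(num)
nodes = nodes + (tmp + num)
tmp = 35
nodes = 3 * (nodes <= tmp)
for tmp in nodes:
    nodes = num // nodes + 35
    num = num + tmp
num = tmp

9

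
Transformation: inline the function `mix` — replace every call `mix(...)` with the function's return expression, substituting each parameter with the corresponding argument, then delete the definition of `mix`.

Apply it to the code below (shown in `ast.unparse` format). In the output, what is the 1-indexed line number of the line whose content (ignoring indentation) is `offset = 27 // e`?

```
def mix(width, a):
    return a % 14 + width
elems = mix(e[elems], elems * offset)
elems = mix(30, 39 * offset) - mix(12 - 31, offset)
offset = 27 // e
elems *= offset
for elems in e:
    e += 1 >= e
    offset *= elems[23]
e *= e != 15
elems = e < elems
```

3

Transformed code:
elems = elems * offset % 14 + e[elems]
elems = 39 * offset % 14 + 30 - (offset % 14 + (12 - 31))
offset = 27 // e
elems *= offset
for elems in e:
    e += 1 >= e
    offset *= elems[23]
e *= e != 15
elems = e < elems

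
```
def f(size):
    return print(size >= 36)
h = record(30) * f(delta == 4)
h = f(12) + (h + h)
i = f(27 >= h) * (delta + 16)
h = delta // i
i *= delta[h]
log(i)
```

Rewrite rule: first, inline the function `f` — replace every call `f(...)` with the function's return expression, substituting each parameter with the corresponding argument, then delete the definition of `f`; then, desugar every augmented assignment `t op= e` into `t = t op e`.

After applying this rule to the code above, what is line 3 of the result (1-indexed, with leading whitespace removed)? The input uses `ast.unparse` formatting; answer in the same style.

Transformed code:
h = record(30) * print((delta == 4) >= 36)
h = print(12 >= 36) + (h + h)
i = print((27 >= h) >= 36) * (delta + 16)
h = delta // i
i = i * delta[h]
log(i)

i = print((27 >= h) >= 36) * (delta + 16)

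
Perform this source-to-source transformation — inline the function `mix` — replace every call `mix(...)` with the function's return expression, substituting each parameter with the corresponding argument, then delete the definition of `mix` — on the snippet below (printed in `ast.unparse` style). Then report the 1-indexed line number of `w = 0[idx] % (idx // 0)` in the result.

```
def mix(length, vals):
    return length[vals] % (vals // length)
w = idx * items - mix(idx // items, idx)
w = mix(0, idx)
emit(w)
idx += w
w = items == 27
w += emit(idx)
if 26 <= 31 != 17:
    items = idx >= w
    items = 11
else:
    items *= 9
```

2

Transformed code:
w = idx * items - (idx // items)[idx] % (idx // (idx // items))
w = 0[idx] % (idx // 0)
emit(w)
idx += w
w = items == 27
w += emit(idx)
if 26 <= 31 != 17:
    items = idx >= w
    items = 11
else:
    items *= 9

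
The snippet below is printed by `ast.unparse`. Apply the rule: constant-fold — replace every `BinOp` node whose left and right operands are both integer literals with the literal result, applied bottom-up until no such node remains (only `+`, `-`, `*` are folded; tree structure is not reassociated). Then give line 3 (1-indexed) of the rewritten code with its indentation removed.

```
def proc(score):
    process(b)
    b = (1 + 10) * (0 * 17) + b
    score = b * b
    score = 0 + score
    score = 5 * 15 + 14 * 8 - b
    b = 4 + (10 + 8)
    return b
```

b = 0 + b

Transformed code:
def proc(score):
    process(b)
    b = 0 + b
    score = b * b
    score = 0 + score
    score = 187 - b
    b = 22
    return b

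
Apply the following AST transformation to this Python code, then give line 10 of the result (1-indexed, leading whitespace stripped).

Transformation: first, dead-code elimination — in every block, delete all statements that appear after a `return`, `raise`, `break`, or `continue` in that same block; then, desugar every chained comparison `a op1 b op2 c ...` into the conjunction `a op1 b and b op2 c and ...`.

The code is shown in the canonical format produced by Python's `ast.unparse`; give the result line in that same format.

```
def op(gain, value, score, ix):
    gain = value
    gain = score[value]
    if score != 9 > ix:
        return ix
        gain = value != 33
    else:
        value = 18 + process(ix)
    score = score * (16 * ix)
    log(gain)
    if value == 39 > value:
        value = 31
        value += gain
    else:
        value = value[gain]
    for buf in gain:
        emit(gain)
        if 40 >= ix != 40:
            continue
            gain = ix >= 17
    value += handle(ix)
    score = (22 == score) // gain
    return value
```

if value == 39 and 39 > value:

Transformed code:
def op(gain, value, score, ix):
    gain = value
    gain = score[value]
    if score != 9 and 9 > ix:
        return ix
    else:
        value = 18 + process(ix)
    score = score * (16 * ix)
    log(gain)
    if value == 39 and 39 > value:
        value = 31
        value += gain
    else:
        value = value[gain]
    for buf in gain:
        emit(gain)
        if 40 >= ix and ix != 40:
            continue
    value += handle(ix)
    score = (22 == score) // gain
    return value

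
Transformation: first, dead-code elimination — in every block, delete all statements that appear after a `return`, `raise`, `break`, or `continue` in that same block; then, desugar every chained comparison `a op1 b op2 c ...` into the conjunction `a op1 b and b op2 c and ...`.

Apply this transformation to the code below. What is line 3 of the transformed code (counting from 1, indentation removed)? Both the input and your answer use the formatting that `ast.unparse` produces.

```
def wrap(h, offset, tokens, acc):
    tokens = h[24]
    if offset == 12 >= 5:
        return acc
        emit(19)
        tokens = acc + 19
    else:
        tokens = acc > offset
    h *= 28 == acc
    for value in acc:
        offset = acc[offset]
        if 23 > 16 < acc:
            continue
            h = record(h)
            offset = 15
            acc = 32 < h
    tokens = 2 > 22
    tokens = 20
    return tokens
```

Transformed code:
def wrap(h, offset, tokens, acc):
    tokens = h[24]
    if offset == 12 and 12 >= 5:
        return acc
    else:
        tokens = acc > offset
    h *= 28 == acc
    for value in acc:
        offset = acc[offset]
        if 23 > 16 and 16 < acc:
            continue
    tokens = 2 > 22
    tokens = 20
    return tokens

if offset == 12 and 12 >= 5:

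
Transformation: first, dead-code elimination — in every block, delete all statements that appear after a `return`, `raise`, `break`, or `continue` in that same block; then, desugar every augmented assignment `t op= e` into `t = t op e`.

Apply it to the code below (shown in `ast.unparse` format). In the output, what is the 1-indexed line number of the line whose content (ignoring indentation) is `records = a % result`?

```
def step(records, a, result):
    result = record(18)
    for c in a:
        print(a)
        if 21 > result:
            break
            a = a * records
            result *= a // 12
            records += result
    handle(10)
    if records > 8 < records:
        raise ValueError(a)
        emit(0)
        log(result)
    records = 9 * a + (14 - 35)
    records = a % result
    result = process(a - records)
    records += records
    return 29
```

Transformed code:
def step(records, a, result):
    result = record(18)
    for c in a:
        print(a)
        if 21 > result:
            break
    handle(10)
    if records > 8 < records:
        raise ValueError(a)
    records = 9 * a + (14 - 35)
    records = a % result
    result = process(a - records)
    records = records + records
    return 29

11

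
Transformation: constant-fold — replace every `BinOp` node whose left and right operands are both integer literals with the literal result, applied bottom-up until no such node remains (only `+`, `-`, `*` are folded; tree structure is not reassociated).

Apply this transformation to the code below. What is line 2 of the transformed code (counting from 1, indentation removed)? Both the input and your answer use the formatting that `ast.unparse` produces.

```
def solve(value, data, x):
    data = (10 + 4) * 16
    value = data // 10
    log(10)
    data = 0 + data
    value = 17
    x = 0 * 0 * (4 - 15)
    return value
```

data = 224

Transformed code:
def solve(value, data, x):
    data = 224
    value = data // 10
    log(10)
    data = 0 + data
    value = 17
    x = 0
    return value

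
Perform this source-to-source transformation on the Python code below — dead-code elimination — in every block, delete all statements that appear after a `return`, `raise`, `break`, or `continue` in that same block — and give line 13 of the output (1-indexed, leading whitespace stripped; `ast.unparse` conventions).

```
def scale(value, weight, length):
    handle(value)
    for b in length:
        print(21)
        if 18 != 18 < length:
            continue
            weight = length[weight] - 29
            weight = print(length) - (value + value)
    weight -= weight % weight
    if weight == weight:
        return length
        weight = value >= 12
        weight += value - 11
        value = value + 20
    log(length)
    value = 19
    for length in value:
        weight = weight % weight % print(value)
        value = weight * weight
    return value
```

weight = weight % weight % print(value)

Transformed code:
def scale(value, weight, length):
    handle(value)
    for b in length:
        print(21)
        if 18 != 18 < length:
            continue
    weight -= weight % weight
    if weight == weight:
        return length
    log(length)
    value = 19
    for length in value:
        weight = weight % weight % print(value)
        value = weight * weight
    return value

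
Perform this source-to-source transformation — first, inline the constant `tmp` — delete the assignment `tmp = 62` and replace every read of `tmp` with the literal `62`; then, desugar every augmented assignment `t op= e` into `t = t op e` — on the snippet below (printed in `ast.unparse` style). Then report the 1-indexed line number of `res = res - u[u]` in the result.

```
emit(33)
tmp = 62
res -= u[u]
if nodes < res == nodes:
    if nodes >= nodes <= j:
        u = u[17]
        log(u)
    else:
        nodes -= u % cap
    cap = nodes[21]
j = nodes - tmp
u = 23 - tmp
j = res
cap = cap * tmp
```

Transformed code:
emit(33)
res = res - u[u]
if nodes < res == nodes:
    if nodes >= nodes <= j:
        u = u[17]
        log(u)
    else:
        nodes = nodes - u % cap
    cap = nodes[21]
j = nodes - 62
u = 23 - 62
j = res
cap = cap * 62

2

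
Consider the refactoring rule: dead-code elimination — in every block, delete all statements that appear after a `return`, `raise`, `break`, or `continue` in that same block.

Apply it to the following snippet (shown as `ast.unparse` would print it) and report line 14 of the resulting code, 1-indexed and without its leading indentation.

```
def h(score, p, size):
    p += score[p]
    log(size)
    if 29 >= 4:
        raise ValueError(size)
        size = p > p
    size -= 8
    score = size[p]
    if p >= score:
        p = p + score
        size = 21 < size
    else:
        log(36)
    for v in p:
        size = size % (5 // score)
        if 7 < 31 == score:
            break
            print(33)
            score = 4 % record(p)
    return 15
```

Transformed code:
def h(score, p, size):
    p += score[p]
    log(size)
    if 29 >= 4:
        raise ValueError(size)
    size -= 8
    score = size[p]
    if p >= score:
        p = p + score
        size = 21 < size
    else:
        log(36)
    for v in p:
        size = size % (5 // score)
        if 7 < 31 == score:
            break
    return 15

size = size % (5 // score)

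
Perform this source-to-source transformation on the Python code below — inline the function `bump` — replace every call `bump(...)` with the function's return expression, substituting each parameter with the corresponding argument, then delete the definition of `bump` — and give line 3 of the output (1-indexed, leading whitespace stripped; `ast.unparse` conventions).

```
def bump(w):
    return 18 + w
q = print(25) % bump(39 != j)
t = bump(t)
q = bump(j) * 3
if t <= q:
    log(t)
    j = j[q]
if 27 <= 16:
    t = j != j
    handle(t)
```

Transformed code:
q = print(25) % (18 + (39 != j))
t = 18 + t
q = (18 + j) * 3
if t <= q:
    log(t)
    j = j[q]
if 27 <= 16:
    t = j != j
    handle(t)

q = (18 + j) * 3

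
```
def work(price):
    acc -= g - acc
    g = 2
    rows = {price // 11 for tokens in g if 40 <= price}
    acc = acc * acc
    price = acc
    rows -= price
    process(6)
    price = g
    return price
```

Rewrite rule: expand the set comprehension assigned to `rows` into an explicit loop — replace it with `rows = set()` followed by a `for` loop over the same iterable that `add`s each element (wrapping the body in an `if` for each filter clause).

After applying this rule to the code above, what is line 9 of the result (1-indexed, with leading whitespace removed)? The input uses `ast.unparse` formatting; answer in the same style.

price = acc

Transformed code:
def work(price):
    acc -= g - acc
    g = 2
    rows = set()
    for tokens in g:
        if 40 <= price:
            rows.add(price // 11)
    acc = acc * acc
    price = acc
    rows -= price
    process(6)
    price = g
    return price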